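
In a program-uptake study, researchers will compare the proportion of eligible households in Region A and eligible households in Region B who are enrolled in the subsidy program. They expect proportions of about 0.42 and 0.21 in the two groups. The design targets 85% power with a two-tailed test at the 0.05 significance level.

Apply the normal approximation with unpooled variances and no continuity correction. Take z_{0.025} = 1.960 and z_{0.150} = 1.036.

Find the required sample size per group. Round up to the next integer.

n = 84 per group

n = (z_{α/2} + z_β)² · [p₁(1−p₁) + p₂(1−p₂)] / (p₁ − p₂)²
  = (1.960 + 1.036)² · (0.42·0.58 + 0.21·0.79) / (0.21)²
  = (2.996)² · (0.2436 + 0.1659) / 0.0441
  = 8.9760 · 0.4095 / 0.0441
  = 83.35
Round up → n = 84 per group.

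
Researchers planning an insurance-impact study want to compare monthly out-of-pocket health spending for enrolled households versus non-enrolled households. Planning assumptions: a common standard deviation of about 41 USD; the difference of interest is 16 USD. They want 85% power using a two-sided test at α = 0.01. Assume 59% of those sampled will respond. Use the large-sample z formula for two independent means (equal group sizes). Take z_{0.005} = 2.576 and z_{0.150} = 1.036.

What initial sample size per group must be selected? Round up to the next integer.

n = (z_{α/2} + z_β)² · (σ₁² + σ₂²) / δ²
  = (2.576 + 1.036)² · (2·41² = 3362) / 16²
  = 13.0465 · 3362 / 256
  = 171.34
Adjust for 59% response: 171.34 / 0.59 = 290.40.
Round up → n = 291 per group.

n = 291 per group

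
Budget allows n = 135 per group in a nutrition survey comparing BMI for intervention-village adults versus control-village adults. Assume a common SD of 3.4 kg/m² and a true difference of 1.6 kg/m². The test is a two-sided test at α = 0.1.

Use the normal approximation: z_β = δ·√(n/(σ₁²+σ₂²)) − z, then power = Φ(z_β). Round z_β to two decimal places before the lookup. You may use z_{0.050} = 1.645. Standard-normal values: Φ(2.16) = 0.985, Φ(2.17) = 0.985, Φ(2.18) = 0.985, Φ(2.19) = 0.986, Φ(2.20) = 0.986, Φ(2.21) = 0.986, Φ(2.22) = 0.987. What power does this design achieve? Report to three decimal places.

Power ≈ 0.987

z_β = δ·√(n/(σ₁²+σ₂²)) − z_{α/2}
    = 1.6 · √(135/23.12) − 1.645
    = 1.6 · 2.41642 − 1.645
    = 3.8663 − 1.645 = 2.2213 → 2.22
Power = Φ(2.22) = 0.987.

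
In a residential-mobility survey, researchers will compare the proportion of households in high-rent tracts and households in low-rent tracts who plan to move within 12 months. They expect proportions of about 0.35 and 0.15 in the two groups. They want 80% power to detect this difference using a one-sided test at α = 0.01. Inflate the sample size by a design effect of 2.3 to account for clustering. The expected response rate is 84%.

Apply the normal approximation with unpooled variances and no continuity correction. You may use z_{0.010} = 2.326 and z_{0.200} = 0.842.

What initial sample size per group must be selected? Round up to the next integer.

n = 244 per group

n = (z_α + z_β)² · [p₁(1−p₁) + p₂(1−p₂)] / (p₁ − p₂)²
  = (2.326 + 0.842)² · (0.35·0.65 + 0.15·0.85) / (0.20)²
  = (3.168)² · (0.2275 + 0.1275) / 0.0400
  = 10.0362 · 0.3550 / 0.0400
  = 89.07
Design effect: 2.3 × 89.07 = 204.86.
Adjust for 84% response: 204.86 / 0.84 = 243.89.
Round up → n = 244 per group.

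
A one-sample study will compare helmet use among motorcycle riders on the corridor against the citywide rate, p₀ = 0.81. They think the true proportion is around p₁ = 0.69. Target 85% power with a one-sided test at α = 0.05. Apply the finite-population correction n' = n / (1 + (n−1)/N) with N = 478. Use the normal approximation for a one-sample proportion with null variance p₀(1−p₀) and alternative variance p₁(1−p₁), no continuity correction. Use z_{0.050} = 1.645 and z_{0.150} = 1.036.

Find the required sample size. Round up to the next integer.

n = [z_α·√(p₀q₀) + z_β·√(p₁q₁)]² / (p₁ − p₀)²
  = [1.645·√(0.81·0.19) + 1.036·√(0.69·0.31)]² / (-0.12)²
  = [1.645·0.3923 + 1.036·0.4625]² / 0.0144
  = [1.1245]² / 0.0144
  = 87.81
Finite-population correction (N = 478): 87.81 / (1 + (87.81 − 1)/478) = 74.31.
Round up → n = 75.

n = 75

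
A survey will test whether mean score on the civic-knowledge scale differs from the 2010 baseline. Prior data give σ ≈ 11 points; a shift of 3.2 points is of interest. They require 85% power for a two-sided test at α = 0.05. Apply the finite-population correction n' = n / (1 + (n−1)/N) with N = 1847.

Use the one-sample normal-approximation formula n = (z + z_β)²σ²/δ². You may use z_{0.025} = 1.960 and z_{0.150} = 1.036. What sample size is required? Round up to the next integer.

n = 101

n = (z_{α/2} + z_β)² · σ² / δ²
  = (1.960 + 1.036)² · 11² / 3.2²
  = 8.9760 · 121 / 10.24
  = 106.06
Finite-population correction (N = 1847): 106.06 / (1 + (106.06 − 1)/1847) = 100.36.
Round up → n = 101.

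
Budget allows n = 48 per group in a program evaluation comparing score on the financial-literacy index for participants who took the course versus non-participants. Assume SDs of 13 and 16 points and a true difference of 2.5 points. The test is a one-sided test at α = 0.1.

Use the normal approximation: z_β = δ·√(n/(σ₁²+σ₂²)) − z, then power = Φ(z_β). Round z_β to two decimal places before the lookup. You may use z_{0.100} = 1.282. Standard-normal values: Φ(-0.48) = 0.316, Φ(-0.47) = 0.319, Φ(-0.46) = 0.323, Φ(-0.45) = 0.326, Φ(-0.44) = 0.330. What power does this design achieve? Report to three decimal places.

Power ≈ 0.330

z_β = δ·√(n/(σ₁²+σ₂²)) − z_α
    = 2.5 · √(48/425) − 1.282
    = 2.5 · 0.33607 − 1.282
    = 0.8402 − 1.282 = -0.4418 → -0.44
Power = Φ(-0.44) = 0.330.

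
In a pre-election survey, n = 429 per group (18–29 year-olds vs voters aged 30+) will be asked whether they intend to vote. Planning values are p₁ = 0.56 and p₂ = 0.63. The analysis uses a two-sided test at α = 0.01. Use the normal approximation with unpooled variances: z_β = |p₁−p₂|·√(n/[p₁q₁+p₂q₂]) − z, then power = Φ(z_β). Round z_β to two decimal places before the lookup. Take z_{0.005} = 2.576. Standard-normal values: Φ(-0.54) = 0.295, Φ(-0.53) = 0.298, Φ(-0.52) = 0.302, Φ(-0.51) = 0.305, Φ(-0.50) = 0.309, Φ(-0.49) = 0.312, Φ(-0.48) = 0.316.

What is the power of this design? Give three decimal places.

z_β = |p₁−p₂|·√(n/[p₁q₁+p₂q₂]) − z_{α/2}
    = 0.07 · √(429/0.4795) − 2.576
    = 0.07 · 29.9112 − 2.576
    = 2.0938 − 2.576 = -0.4822 → -0.48
Power = Φ(-0.48) = 0.316.

Power ≈ 0.316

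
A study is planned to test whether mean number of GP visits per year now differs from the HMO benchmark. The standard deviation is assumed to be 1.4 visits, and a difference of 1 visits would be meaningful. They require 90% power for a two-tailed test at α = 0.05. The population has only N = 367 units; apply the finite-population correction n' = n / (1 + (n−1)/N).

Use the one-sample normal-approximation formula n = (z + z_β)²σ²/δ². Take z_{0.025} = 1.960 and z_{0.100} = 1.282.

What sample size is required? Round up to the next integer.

n = (z_{α/2} + z_β)² · σ² / δ²
  = (1.960 + 1.282)² · 1.4² / 1²
  = 10.5106 · 1.96 / 1
  = 20.60
Finite-population correction (N = 367): 20.60 / (1 + (20.60 − 1)/367) = 19.56.
Round up → n = 20.

n = 20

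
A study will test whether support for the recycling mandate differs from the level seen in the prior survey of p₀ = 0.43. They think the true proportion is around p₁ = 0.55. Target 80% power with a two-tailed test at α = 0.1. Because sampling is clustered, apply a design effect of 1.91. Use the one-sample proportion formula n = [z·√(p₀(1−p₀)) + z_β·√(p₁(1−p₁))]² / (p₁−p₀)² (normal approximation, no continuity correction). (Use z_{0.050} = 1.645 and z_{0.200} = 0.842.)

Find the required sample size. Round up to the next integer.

n = 202

n = [z_{α/2}·√(p₀q₀) + z_β·√(p₁q₁)]² / (p₁ − p₀)²
  = [1.645·√(0.43·0.57) + 0.842·√(0.55·0.45)]² / (0.12)²
  = [1.645·0.4951 + 0.842·0.4975]² / 0.0144
  = [1.2333]² / 0.0144
  = 105.63
Design effect: 1.91 × 105.63 = 201.74.
Round up → n = 202.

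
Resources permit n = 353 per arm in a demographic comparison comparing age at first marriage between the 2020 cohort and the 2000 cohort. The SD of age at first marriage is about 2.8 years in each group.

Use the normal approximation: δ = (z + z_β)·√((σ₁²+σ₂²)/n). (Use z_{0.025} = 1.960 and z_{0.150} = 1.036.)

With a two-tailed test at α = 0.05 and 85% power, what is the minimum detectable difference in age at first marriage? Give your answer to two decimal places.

Minimum detectable difference ≈ 0.63 years

δ = (z_{α/2} + z_β) · √((σ₁²+σ₂²)/n)
  = (1.960 + 1.036) · √(15.68/353)
  = 2.996 · √0.04442
  = 2.996 · 0.2108
  = 0.6314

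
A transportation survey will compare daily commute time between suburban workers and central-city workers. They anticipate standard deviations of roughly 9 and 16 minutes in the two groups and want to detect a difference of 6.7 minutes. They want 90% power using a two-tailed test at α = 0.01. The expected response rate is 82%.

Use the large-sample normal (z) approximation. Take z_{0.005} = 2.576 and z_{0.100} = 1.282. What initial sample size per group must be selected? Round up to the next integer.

n = 137 per group

n = (z_{α/2} + z_β)² · (σ₁² + σ₂²) / δ²
  = (2.576 + 1.282)² · (9² + 16² = 337) / 6.7²
  = 14.8842 · 337 / 44.89
  = 111.74
Adjust for 82% response: 111.74 / 0.82 = 136.27.
Round up → n = 137 per group.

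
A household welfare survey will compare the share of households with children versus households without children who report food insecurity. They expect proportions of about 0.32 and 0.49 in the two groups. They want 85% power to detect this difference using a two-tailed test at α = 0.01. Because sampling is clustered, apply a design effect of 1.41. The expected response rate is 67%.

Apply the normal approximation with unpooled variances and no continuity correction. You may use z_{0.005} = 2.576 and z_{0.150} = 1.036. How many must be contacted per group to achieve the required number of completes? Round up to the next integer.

n = (z_{α/2} + z_β)² · [p₁(1−p₁) + p₂(1−p₂)] / (p₁ − p₂)²
  = (2.576 + 1.036)² · (0.32·0.68 + 0.49·0.51) / (-0.17)²
  = (3.612)² · (0.2176 + 0.2499) / 0.0289
  = 13.0465 · 0.4675 / 0.0289
  = 211.05
Design effect: 1.41 × 211.05 = 297.58.
Adjust for 67% response: 297.58 / 0.67 = 444.14.
Round up → n = 445 per group.

n = 445 per group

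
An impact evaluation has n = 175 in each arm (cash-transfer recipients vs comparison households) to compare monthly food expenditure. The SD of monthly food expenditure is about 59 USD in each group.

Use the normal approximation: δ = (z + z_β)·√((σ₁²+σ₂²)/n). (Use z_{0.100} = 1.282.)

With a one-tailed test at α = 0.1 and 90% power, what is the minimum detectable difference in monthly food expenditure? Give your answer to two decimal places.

δ = (z_α + z_β) · √((σ₁²+σ₂²)/n)
  = (1.282 + 1.282) · √(6962/175)
  = 2.564 · √39.7829
  = 2.564 · 6.3074
  = 16.1721

Minimum detectable difference ≈ 16.17 USD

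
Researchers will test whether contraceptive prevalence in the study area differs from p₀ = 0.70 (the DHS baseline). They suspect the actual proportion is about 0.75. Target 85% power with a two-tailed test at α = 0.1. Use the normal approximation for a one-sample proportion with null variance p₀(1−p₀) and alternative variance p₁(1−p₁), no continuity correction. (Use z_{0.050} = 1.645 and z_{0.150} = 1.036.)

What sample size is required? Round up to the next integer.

n = 579

n = [z_{α/2}·√(p₀q₀) + z_β·√(p₁q₁)]² / (p₁ − p₀)²
  = [1.645·√(0.70·0.30) + 1.036·√(0.75·0.25)]² / (0.05)²
  = [1.645·0.4583 + 1.036·0.4330]² / 0.0025
  = [1.2024]² / 0.0025
  = 578.34
Round up → n = 579.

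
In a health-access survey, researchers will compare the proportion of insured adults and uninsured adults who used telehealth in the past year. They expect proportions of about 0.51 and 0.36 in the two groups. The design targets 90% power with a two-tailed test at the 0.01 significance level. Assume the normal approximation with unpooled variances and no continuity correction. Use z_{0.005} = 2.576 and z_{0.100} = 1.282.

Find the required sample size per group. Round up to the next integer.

n = 318 per group

n = (z_{α/2} + z_β)² · [p₁(1−p₁) + p₂(1−p₂)] / (p₁ − p₂)²
  = (2.576 + 1.282)² · (0.51·0.49 + 0.36·0.64) / (0.15)²
  = (3.858)² · (0.2499 + 0.2304) / 0.0225
  = 14.8842 · 0.4803 / 0.0225
  = 317.73
Round up → n = 318 per group.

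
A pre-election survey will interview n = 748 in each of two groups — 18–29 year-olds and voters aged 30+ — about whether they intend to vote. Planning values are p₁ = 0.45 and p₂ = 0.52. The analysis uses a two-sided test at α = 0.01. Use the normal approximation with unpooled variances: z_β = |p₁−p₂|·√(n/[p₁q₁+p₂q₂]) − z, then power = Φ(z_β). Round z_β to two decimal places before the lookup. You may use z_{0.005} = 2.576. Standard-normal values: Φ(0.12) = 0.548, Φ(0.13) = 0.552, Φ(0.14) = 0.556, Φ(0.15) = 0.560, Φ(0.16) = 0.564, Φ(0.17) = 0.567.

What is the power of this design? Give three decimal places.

Power ≈ 0.556

z_β = |p₁−p₂|·√(n/[p₁q₁+p₂q₂]) − z_{α/2}
    = 0.07 · √(748/0.4971) − 2.576
    = 0.07 · 38.7908 − 2.576
    = 2.7154 − 2.576 = 0.1394 → 0.14
Power = Φ(0.14) = 0.556.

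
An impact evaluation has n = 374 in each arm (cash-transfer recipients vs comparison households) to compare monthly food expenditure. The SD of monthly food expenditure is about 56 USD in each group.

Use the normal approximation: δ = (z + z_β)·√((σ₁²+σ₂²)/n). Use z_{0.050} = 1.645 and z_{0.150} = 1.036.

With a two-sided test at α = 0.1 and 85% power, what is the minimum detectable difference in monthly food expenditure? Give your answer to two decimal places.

δ = (z_{α/2} + z_β) · √((σ₁²+σ₂²)/n)
  = (1.645 + 1.036) · √(6272/374)
  = 2.681 · √16.7701
  = 2.681 · 4.0951
  = 10.9790

Minimum detectable difference ≈ 10.98 USD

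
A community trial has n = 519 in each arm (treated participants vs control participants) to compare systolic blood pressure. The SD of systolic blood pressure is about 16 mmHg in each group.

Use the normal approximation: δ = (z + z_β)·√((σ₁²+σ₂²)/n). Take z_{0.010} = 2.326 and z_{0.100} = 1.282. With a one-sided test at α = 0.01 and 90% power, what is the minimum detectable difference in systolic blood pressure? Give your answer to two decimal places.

δ = (z_α + z_β) · √((σ₁²+σ₂²)/n)
  = (2.326 + 1.282) · √(512/519)
  = 3.608 · √0.98651
  = 3.608 · 0.9932
  = 3.5836

Minimum detectable difference ≈ 3.58 mmHg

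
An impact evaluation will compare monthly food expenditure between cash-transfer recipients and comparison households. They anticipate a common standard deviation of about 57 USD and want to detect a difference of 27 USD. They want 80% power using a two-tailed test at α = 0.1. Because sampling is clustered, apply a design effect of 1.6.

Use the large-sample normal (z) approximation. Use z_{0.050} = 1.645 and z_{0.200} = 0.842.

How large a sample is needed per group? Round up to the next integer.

n = (z_{α/2} + z_β)² · (σ₁² + σ₂²) / δ²
  = (1.645 + 0.842)² · (2·57² = 6498) / 27²
  = 6.1852 · 6498 / 729
  = 55.13
Design effect: 1.6 × 55.13 = 88.21.
Round up → n = 89 per group.

n = 89 per group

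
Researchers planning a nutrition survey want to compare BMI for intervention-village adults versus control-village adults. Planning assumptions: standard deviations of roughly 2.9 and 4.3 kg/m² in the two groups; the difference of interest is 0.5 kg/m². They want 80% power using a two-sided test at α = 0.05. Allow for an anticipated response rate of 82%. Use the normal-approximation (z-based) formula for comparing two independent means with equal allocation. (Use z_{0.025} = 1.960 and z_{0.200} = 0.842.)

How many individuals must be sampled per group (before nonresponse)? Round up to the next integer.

n = (z_{α/2} + z_β)² · (σ₁² + σ₂²) / δ²
  = (1.960 + 0.842)² · (2.9² + 4.3² = 26.9) / 0.5²
  = 7.8512 · 26.9 / 0.25
  = 844.79
Adjust for 82% response: 844.79 / 0.82 = 1030.23.
Round up → n = 1031 per group.

n = 1031 per group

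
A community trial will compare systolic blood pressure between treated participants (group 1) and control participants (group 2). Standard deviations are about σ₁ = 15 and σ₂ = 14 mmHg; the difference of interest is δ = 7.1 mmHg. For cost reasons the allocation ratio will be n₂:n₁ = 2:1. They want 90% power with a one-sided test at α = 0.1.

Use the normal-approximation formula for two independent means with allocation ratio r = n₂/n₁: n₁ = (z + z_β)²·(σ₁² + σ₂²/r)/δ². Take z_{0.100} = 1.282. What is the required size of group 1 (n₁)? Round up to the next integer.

n₁ = (z_α + z_β)² · (σ₁² + σ₂²/r) / δ²
   = (1.282 + 1.282)² · (15² + 14²/2) / 7.1²
   = 6.5741 · (225 + 98) / 50.41
   = 6.5741 · 323 / 50.41
   = 42.12
Round up → n₁ = 43; n₂ = r·n₁ = 2 × 43 = 86.

n₁ = 43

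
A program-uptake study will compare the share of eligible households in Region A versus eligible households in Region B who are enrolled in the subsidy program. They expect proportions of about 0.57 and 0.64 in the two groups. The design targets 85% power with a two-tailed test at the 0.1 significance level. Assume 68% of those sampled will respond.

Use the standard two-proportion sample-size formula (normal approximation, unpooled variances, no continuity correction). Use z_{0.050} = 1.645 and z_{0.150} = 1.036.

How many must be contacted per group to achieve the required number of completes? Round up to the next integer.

n = (z_{α/2} + z_β)² · [p₁(1−p₁) + p₂(1−p₂)] / (p₁ − p₂)²
  = (1.645 + 1.036)² · (0.57·0.43 + 0.64·0.36) / (-0.07)²
  = (2.681)² · (0.2451 + 0.2304) / 0.0049
  = 7.1878 · 0.4755 / 0.0049
  = 697.51
Adjust for 68% response: 697.51 / 0.68 = 1025.74.
Round up → n = 1026 per group.

n = 1026 per group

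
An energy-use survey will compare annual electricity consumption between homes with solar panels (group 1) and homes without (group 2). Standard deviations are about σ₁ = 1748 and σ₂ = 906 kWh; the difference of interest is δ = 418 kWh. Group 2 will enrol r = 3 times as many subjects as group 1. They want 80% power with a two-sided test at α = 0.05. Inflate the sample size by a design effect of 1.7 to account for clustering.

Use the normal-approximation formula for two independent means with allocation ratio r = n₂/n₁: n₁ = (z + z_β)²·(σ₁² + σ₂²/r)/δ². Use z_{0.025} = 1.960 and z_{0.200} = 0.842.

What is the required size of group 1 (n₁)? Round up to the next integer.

n₁ = (z_{α/2} + z_β)² · (σ₁² + σ₂²/r) / δ²
   = (1.960 + 0.842)² · (1748² + 906²/3) / 418²
   = 7.8512 · (3055504 + 273612) / 174724
   = 7.8512 · 3329116 / 174724
   = 149.59
Design effect: 1.7 × 149.59 = 254.31.
Round up → n₁ = 255; n₂ = r·n₁ = 3 × 255 = 765.

n₁ = 255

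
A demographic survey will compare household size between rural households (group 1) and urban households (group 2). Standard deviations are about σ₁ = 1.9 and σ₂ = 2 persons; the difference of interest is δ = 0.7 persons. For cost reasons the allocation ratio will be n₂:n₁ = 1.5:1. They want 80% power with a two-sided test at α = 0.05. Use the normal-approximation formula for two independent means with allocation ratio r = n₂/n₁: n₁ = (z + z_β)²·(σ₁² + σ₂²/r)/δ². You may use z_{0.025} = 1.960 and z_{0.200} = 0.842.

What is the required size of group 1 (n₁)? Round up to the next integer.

n₁ = 101

n₁ = (z_{α/2} + z_β)² · (σ₁² + σ₂²/r) / δ²
   = (1.960 + 0.842)² · (1.9² + 2²/1.5) / 0.7²
   = 7.8512 · (3.61 + 2.6667) / 0.49
   = 7.8512 · 6.2767 / 0.49
   = 100.57
Round up → n₁ = 101; n₂ = r·n₁ = 1.5 × 101 = 152.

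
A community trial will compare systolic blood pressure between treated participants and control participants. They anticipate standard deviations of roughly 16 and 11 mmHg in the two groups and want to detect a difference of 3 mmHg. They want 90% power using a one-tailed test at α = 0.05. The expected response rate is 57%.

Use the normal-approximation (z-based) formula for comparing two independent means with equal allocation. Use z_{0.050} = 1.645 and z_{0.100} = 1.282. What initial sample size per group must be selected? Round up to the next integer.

n = 630 per group

n = (z_α + z_β)² · (σ₁² + σ₂²) / δ²
  = (1.645 + 1.282)² · (16² + 11² = 377) / 3²
  = 8.5673 · 377 / 9
  = 358.88
Adjust for 57% response: 358.88 / 0.57 = 629.61.
Round up → n = 630 per group.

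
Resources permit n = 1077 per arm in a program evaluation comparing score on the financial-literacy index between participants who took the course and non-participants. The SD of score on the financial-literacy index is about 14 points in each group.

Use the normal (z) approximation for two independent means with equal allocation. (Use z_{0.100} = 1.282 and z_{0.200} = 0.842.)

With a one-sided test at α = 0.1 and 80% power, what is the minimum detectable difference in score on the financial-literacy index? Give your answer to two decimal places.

Minimum detectable difference ≈ 1.28 points

δ = (z_α + z_β) · √((σ₁²+σ₂²)/n)
  = (1.282 + 0.842) · √(392/1077)
  = 2.124 · √0.36397
  = 2.124 · 0.6033
  = 1.2814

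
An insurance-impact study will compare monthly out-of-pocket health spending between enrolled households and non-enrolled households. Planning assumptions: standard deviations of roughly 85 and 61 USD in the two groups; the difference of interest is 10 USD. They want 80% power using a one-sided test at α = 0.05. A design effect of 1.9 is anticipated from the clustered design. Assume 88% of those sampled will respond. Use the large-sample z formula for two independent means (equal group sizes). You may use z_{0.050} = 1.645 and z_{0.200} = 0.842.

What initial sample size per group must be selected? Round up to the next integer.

n = 1462 per group

n = (z_α + z_β)² · (σ₁² + σ₂²) / δ²
  = (1.645 + 0.842)² · (85² + 61² = 10946) / 10²
  = 6.1852 · 10946 / 100
  = 677.03
Design effect: 1.9 × 677.03 = 1286.35.
Adjust for 88% response: 1286.35 / 0.88 = 1461.77.
Round up → n = 1462 per group.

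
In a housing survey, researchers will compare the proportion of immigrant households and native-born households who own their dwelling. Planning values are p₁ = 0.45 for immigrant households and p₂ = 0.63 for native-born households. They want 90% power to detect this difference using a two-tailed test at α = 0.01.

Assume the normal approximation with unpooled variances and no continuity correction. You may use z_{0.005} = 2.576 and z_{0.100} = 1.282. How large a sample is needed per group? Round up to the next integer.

n = 221 per group

n = (z_{α/2} + z_β)² · [p₁(1−p₁) + p₂(1−p₂)] / (p₁ − p₂)²
  = (2.576 + 1.282)² · (0.45·0.55 + 0.63·0.37) / (-0.18)²
  = (3.858)² · (0.2475 + 0.2331) / 0.0324
  = 14.8842 · 0.4806 / 0.0324
  = 220.78
Round up → n = 221 per group.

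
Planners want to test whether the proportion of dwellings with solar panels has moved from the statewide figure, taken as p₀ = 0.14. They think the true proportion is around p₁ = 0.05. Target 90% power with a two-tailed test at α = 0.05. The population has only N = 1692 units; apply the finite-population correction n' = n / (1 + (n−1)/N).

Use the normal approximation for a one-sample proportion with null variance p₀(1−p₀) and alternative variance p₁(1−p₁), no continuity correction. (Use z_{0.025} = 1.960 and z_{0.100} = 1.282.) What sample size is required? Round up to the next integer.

n = [z_{α/2}·√(p₀q₀) + z_β·√(p₁q₁)]² / (p₁ − p₀)²
  = [1.960·√(0.14·0.86) + 1.282·√(0.05·0.95)]² / (-0.09)²
  = [1.960·0.3470 + 1.282·0.2179]² / 0.0081
  = [0.9595]² / 0.0081
  = 113.66
Finite-population correction (N = 1692): 113.66 / (1 + (113.66 − 1)/1692) = 106.56.
Round up → n = 107.

n = 107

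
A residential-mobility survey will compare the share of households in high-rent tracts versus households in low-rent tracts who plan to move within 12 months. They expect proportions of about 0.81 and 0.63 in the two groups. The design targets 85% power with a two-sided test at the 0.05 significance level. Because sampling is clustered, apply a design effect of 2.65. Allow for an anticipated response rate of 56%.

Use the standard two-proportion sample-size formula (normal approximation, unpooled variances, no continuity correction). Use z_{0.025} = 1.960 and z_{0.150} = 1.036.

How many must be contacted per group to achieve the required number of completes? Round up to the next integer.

n = 508 per group

n = (z_{α/2} + z_β)² · [p₁(1−p₁) + p₂(1−p₂)] / (p₁ − p₂)²
  = (1.960 + 1.036)² · (0.81·0.19 + 0.63·0.37) / (0.18)²
  = (2.996)² · (0.1539 + 0.2331) / 0.0324
  = 8.9760 · 0.3870 / 0.0324
  = 107.21
Design effect: 2.65 × 107.21 = 284.12.
Adjust for 56% response: 284.12 / 0.56 = 507.35.
Round up → n = 508 per group.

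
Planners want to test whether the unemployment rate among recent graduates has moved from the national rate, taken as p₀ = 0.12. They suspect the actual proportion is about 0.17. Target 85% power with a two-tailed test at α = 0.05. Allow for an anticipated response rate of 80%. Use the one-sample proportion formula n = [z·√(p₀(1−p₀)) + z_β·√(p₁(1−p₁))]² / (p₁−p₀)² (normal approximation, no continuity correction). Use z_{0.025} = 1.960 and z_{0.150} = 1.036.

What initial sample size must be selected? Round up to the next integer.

n = 527

n = [z_{α/2}·√(p₀q₀) + z_β·√(p₁q₁)]² / (p₁ − p₀)²
  = [1.960·√(0.12·0.88) + 1.036·√(0.17·0.83)]² / (0.05)²
  = [1.960·0.3250 + 1.036·0.3756]² / 0.0025
  = [1.0261]² / 0.0025
  = 421.14
Adjust for 80% response: 421.14 / 0.80 = 526.42.
Round up → n = 527.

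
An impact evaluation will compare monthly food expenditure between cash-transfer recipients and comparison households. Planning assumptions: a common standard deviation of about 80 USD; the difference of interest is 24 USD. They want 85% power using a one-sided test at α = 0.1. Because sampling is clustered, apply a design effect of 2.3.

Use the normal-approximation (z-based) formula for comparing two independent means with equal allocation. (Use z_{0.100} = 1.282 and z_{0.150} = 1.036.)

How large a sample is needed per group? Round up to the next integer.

n = (z_α + z_β)² · (σ₁² + σ₂²) / δ²
  = (1.282 + 1.036)² · (2·80² = 12800) / 24²
  = 5.3731 · 12800 / 576
  = 119.40
Design effect: 2.3 × 119.40 = 274.63.
Round up → n = 275 per group.

n = 275 per group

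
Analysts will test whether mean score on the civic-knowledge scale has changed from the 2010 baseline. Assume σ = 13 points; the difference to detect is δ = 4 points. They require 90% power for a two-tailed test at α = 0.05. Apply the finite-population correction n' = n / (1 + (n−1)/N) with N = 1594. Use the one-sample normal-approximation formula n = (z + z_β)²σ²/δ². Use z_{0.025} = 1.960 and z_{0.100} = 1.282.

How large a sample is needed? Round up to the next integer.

n = (z_{α/2} + z_β)² · σ² / δ²
  = (1.960 + 1.282)² · 13² / 4²
  = 10.5106 · 169 / 16
  = 111.02
Finite-population correction (N = 1594): 111.02 / (1 + (111.02 − 1)/1594) = 103.85.
Round up → n = 104.

n = 104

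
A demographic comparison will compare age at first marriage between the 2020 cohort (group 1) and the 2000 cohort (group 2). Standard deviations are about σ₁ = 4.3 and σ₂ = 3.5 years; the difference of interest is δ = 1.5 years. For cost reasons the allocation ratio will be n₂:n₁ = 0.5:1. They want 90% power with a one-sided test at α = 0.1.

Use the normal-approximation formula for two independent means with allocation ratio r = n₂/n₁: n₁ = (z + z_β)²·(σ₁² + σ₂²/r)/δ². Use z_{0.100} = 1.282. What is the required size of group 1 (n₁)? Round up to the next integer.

n₁ = (z_α + z_β)² · (σ₁² + σ₂²/r) / δ²
   = (1.282 + 1.282)² · (4.3² + 3.5²/0.5) / 1.5²
   = 6.5741 · (18.49 + 24.5) / 2.25
   = 6.5741 · 42.99 / 2.25
   = 125.61
Round up → n₁ = 126; n₂ = r·n₁ = 0.5 × 126 = 63.

n₁ = 126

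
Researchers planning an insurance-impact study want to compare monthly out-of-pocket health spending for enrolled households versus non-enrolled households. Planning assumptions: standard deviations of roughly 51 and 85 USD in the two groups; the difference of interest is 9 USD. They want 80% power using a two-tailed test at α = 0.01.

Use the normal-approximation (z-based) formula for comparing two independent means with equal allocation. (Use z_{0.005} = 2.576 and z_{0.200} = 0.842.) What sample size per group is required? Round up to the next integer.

n = (z_{α/2} + z_β)² · (σ₁² + σ₂²) / δ²
  = (2.576 + 0.842)² · (51² + 85² = 9826) / 9²
  = 11.6827 · 9826 / 81
  = 1417.22
Round up → n = 1418 per group.

n = 1418 per group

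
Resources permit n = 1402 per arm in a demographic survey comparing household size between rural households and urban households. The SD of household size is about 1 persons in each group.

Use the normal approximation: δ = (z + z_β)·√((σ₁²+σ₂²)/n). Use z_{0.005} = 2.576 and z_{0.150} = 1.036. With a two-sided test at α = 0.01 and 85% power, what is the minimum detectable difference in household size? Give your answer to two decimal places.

δ = (z_{α/2} + z_β) · √((σ₁²+σ₂²)/n)
  = (2.576 + 1.036) · √(2/1402)
  = 3.612 · √0.00143
  = 3.612 · 0.0378
  = 0.1364

Minimum detectable difference ≈ 0.14 persons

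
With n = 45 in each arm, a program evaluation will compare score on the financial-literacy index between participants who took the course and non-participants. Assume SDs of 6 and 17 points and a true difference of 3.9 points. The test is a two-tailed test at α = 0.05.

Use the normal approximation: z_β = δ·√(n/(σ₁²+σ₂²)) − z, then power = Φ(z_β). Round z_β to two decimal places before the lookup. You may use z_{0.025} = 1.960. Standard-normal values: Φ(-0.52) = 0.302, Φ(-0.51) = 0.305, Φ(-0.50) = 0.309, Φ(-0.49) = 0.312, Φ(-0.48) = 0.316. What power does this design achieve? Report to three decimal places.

z_β = δ·√(n/(σ₁²+σ₂²)) − z_{α/2}
    = 3.9 · √(45/325) − 1.960
    = 3.9 · 0.37210 − 1.960
    = 1.4512 − 1.960 = -0.5088 → -0.51
Power = Φ(-0.51) = 0.305.

Power ≈ 0.305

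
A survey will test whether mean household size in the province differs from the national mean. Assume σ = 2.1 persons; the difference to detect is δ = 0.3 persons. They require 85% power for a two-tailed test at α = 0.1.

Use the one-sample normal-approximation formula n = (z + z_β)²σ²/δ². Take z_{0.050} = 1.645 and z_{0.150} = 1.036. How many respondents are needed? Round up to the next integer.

n = (z_{α/2} + z_β)² · σ² / δ²
  = (1.645 + 1.036)² · 2.1² / 0.3²
  = 7.1878 · 4.41 / 0.09
  = 352.20
Round up → n = 353.

n = 353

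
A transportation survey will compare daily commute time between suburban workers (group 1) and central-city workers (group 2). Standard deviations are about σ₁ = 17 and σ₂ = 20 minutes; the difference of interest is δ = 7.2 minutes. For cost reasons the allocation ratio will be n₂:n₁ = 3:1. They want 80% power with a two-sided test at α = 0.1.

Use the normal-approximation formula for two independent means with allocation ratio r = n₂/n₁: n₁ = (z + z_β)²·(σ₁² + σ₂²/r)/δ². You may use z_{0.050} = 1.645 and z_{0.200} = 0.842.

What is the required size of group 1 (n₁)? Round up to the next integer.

n₁ = 51

n₁ = (z_{α/2} + z_β)² · (σ₁² + σ₂²/r) / δ²
   = (1.645 + 0.842)² · (17² + 20²/3) / 7.2²
   = 6.1852 · (289 + 133.3333) / 51.84
   = 6.1852 · 422.3333 / 51.84
   = 50.39
Round up → n₁ = 51; n₂ = r·n₁ = 3 × 51 = 153.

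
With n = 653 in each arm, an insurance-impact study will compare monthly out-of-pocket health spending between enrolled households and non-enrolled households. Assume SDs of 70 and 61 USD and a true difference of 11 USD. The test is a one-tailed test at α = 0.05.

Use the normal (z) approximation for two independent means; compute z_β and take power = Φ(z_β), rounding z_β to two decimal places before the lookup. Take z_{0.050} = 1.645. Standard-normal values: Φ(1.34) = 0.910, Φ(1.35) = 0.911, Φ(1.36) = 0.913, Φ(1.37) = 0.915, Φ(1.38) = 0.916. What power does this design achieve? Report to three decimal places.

z_β = δ·√(n/(σ₁²+σ₂²)) − z_α
    = 11 · √(653/8621) − 1.645
    = 11 · 0.27522 − 1.645
    = 3.0274 − 1.645 = 1.3824 → 1.38
Power = Φ(1.38) = 0.916.

Power ≈ 0.916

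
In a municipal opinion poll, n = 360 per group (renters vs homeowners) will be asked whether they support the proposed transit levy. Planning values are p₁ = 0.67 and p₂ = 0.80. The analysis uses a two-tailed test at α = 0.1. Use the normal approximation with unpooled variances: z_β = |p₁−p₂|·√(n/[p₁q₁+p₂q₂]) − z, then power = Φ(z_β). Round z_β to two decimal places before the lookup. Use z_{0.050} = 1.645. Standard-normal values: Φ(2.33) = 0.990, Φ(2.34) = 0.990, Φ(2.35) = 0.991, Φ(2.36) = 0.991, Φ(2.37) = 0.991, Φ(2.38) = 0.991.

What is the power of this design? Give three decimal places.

Power ≈ 0.991

z_β = |p₁−p₂|·√(n/[p₁q₁+p₂q₂]) − z_{α/2}
    = 0.13 · √(360/0.3811) − 1.645
    = 0.13 · 30.7349 − 1.645
    = 3.9955 − 1.645 = 2.3505 → 2.35
Power = Φ(2.35) = 0.991.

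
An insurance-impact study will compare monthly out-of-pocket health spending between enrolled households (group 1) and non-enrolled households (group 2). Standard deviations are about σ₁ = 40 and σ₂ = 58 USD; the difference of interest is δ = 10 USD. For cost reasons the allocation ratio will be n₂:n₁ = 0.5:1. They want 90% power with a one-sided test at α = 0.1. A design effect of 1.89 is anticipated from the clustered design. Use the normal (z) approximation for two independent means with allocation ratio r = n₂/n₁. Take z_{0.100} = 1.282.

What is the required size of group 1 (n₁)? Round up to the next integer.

n₁ = (z_α + z_β)² · (σ₁² + σ₂²/r) / δ²
   = (1.282 + 1.282)² · (40² + 58²/0.5) / 10²
   = 6.5741 · (1600 + 6728) / 100
   = 6.5741 · 8328 / 100
   = 547.49
Design effect: 1.89 × 547.49 = 1034.76.
Round up → n₁ = 1035; n₂ = r·n₁ = 0.5 × 1035 = 518.

n₁ = 1035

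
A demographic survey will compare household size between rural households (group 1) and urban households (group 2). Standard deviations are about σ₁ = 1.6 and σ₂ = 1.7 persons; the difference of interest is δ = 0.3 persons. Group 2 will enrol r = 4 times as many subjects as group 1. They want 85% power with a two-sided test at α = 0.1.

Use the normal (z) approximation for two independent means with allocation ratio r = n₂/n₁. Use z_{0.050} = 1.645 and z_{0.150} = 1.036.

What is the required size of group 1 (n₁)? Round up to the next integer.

n₁ = 263

n₁ = (z_{α/2} + z_β)² · (σ₁² + σ₂²/r) / δ²
   = (1.645 + 1.036)² · (1.6² + 1.7²/4) / 0.3²
   = 7.1878 · (2.56 + 0.7225) / 0.09
   = 7.1878 · 3.2825 / 0.09
   = 262.15
Round up → n₁ = 263; n₂ = r·n₁ = 4 × 263 = 1052.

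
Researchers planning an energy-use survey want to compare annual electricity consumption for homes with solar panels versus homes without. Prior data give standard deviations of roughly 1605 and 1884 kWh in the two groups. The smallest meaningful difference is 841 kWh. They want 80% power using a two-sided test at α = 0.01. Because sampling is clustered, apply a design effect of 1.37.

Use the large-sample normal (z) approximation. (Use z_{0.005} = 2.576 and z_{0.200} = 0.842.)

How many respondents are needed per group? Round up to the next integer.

n = 139 per group

n = (z_{α/2} + z_β)² · (σ₁² + σ₂²) / δ²
  = (2.576 + 0.842)² · (1605² + 1884² = 6125481) / 841²
  = 11.6827 · 6125481 / 707281
  = 101.18
Design effect: 1.37 × 101.18 = 138.62.
Round up → n = 139 per group.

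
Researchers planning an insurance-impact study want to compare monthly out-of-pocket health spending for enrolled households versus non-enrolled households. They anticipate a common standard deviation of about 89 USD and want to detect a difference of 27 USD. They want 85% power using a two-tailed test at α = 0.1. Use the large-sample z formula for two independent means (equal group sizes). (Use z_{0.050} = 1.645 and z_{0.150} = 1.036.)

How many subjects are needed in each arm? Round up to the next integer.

n = 157 per group

n = (z_{α/2} + z_β)² · (σ₁² + σ₂²) / δ²
  = (1.645 + 1.036)² · (2·89² = 15842) / 27²
  = 7.1878 · 15842 / 729
  = 156.20
Round up → n = 157 per group.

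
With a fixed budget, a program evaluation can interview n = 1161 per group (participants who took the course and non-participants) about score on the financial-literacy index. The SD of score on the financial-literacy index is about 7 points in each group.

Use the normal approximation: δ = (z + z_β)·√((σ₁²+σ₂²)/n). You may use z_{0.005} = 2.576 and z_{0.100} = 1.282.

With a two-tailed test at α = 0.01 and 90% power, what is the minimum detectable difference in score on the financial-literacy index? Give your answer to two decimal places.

Minimum detectable difference ≈ 1.12 points

δ = (z_{α/2} + z_β) · √((σ₁²+σ₂²)/n)
  = (2.576 + 1.282) · √(98/1161)
  = 3.858 · √0.08441
  = 3.858 · 0.2905
  = 1.1209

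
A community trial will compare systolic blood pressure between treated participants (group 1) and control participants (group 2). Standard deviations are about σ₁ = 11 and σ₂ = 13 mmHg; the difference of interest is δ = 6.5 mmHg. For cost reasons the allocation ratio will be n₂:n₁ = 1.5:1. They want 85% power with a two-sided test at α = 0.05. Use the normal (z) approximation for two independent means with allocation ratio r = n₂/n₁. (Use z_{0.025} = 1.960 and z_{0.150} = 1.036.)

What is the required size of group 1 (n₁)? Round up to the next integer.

n₁ = (z_{α/2} + z_β)² · (σ₁² + σ₂²/r) / δ²
   = (1.960 + 1.036)² · (11² + 13²/1.5) / 6.5²
   = 8.9760 · (121 + 112.6667) / 42.25
   = 8.9760 · 233.6667 / 42.25
   = 49.64
Round up → n₁ = 50; n₂ = r·n₁ = 1.5 × 50 = 75.

n₁ = 50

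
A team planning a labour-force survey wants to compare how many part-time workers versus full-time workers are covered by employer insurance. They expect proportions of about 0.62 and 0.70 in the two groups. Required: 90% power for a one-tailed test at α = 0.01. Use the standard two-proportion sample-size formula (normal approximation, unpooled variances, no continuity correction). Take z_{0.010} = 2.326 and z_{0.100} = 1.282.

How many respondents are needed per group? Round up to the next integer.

n = 907 per group

n = (z_α + z_β)² · [p₁(1−p₁) + p₂(1−p₂)] / (p₁ − p₂)²
  = (2.326 + 1.282)² · (0.62·0.38 + 0.70·0.30) / (-0.08)²
  = (3.608)² · (0.2356 + 0.2100) / 0.0064
  = 13.0177 · 0.4456 / 0.0064
  = 906.35
Round up → n = 907 per group.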